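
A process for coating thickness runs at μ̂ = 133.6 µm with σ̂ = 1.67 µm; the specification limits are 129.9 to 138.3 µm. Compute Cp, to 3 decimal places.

0.838

Cp = (USL − LSL) / (6σ̂) = (138.3 − 129.9) / (6 × 1.67) = 8.4000 / 10.0200 = 0.8383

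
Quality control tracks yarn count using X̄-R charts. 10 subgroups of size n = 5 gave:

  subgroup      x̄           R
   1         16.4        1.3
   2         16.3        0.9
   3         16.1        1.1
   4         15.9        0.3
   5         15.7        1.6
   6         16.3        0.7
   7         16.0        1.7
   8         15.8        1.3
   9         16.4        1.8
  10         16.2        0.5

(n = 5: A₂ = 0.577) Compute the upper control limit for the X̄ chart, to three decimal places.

16.756

X̄̄ = (16.4 + 16.3 + 16.1 + 15.9 + 15.7 + 16.3 + 16.0 + 15.8 + 16.4 + 16.2) / 10 = 161.1000 / 10 = 16.1100
R̄ = (1.3 + 0.9 + 1.1 + 0.3 + 1.6 + 0.7 + 1.7 + 1.3 + 1.8 + 0.5) / 10 = 11.2000 / 10 = 1.1200
UCL = X̄̄ + A₂·R̄ = 16.1100 + 0.577 × 1.1200 = 16.7562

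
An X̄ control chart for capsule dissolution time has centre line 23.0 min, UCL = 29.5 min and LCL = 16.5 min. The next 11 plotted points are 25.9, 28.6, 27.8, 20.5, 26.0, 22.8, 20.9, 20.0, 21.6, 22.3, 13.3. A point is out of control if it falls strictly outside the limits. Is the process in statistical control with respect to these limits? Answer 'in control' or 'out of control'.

Compare each point to [16.5, 29.5]: sample 11 = 13.3 < LCL.

out of control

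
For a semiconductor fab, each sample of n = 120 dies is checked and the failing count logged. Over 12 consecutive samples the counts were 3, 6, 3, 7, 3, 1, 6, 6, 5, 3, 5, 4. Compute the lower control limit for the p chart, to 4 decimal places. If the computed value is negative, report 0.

p̄ = Σdᵢ / (k·n) = 52 / (12 × 120) = 0.03611
LCL = p̄ − 3·√(p̄(1−p̄)/n) = 0.03611 − 3 × 0.01703 = -0.01498 → 0 (negative, so LCL = 0)

0.0000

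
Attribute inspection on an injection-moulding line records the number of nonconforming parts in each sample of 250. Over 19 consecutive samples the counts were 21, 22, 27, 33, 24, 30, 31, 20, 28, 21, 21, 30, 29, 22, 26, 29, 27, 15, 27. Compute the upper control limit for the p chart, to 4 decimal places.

p̄ = Σdᵢ / (k·n) = 483 / (19 × 250) = 0.10168
UCL = p̄ + 3·√(p̄(1−p̄)/n) = 0.10168 + 3 × √(0.10168×0.89832/250) = 0.10168 + 3 × 0.01911 = 0.15903

0.1590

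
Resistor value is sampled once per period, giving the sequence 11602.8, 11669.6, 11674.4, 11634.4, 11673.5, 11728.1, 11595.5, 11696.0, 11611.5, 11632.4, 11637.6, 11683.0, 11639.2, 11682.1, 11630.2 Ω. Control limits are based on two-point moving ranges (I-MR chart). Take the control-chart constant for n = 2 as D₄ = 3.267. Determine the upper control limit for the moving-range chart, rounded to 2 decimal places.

Moving ranges: 66.8, 4.8, 40.0, 39.1, 54.6, 132.6, 100.5, 84.5, 20.9, 5.2, 45.4, 43.8, 42.9, 51.9; M̄R̄ = 733.0000 / 14 = 52.3571
UCL_MR = D₄·M̄R̄ = 3.267 × 52.3571 = 171.0508

171.05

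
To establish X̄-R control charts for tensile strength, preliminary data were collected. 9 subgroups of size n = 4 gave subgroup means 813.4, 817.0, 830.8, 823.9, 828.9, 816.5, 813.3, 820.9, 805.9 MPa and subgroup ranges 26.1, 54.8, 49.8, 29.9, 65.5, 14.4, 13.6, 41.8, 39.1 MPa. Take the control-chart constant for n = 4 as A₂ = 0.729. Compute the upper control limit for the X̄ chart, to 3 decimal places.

846.091

X̄̄ = (813.4 + 817.0 + 830.8 + 823.9 + 828.9 + 816.5 + 813.3 + 820.9 + 805.9) / 9 = 7370.6000 / 9 = 818.9556
R̄ = (26.1 + 54.8 + 49.8 + 29.9 + 65.5 + 14.4 + 13.6 + 41.8 + 39.1) / 9 = 335.0000 / 9 = 37.2222
UCL = X̄̄ + A₂·R̄ = 818.9556 + 0.729 × 37.2222 = 846.0906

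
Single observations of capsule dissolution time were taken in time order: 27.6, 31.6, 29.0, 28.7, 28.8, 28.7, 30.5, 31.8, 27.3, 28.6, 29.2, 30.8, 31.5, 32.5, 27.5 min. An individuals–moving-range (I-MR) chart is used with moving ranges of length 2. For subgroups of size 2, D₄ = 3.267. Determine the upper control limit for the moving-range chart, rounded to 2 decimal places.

5.81

Moving ranges: 4.0, 2.6, 0.3, 0.1, 0.1, 1.8, 1.3, 4.5, 1.3, 0.6, 1.6, 0.7, 1.0, 5.0; M̄R̄ = 24.9000 / 14 = 1.7786
UCL_MR = D₄·M̄R̄ = 3.267 × 1.7786 = 5.8106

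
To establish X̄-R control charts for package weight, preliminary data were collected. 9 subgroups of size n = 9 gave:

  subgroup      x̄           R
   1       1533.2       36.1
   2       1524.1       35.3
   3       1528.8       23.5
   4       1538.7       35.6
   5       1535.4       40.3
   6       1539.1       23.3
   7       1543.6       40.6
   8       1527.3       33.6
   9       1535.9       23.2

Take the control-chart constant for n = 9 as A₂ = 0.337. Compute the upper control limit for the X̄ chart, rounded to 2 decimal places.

1544.93

X̄̄ = (1533.2 + 1524.1 + 1528.8 + 1538.7 + 1535.4 + 1539.1 + 1543.6 + 1527.3 + 1535.9) / 9 = 13806.1000 / 9 = 1534.0111
R̄ = (36.1 + 35.3 + 23.5 + 35.6 + 40.3 + 23.3 + 40.6 + 33.6 + 23.2) / 9 = 291.5000 / 9 = 32.3889
UCL = X̄̄ + A₂·R̄ = 1534.0111 + 0.337 × 32.3889 = 1544.9262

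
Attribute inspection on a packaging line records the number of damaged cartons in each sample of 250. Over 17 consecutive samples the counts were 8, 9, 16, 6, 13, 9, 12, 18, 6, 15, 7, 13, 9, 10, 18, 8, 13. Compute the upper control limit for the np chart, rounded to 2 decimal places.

20.98

p̄ = Σdᵢ / (k·n) = 190 / (17 × 250) = 0.04471
UCL = np̄ + 3·√(np̄(1−p̄)) = 11.1765 + 3 × √(11.1765×0.95529) = 11.1765 + 3 × 3.2675 = 20.9791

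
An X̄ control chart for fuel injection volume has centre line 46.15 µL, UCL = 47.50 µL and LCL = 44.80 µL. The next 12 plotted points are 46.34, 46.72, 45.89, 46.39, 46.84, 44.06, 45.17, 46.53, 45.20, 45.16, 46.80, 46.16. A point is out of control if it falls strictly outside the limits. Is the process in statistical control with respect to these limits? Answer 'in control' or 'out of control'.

Compare each point to [44.80, 47.50]: sample 6 = 44.06 < LCL.

out of control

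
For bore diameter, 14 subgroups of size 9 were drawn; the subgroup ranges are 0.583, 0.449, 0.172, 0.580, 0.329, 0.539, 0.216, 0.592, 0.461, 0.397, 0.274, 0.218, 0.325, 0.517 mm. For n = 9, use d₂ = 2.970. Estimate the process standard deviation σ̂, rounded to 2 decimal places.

0.14

R̄ = (0.583 + 0.449 + 0.172 + 0.580 + 0.329 + 0.539 + 0.216 + 0.592 + 0.461 + 0.397 + 0.274 + 0.218 + 0.325 + 0.517) / 14 = 0.4037
σ̂ = R̄ / d₂ = 0.4037 / 2.970 = 0.1359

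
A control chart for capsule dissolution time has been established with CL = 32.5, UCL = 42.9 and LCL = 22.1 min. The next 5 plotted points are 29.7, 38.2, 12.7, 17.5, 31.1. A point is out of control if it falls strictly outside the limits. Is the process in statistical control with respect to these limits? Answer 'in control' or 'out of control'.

Compare each point to [22.1, 42.9]: sample 3 = 12.7 < LCL; sample 4 = 17.5 < LCL.

out of control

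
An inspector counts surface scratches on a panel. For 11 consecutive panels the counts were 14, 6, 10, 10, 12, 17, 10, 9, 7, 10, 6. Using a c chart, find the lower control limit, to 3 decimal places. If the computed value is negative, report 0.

0.561

c̄ = (14 + 6 + 10 + 10 + 12 + 17 + 10 + 9 + 7 + 10 + 6) / 11 = 111 / 11 = 10.0909
LCL = c̄ − 3√c̄ = 10.0909 − 3 × 3.1766 = 0.5611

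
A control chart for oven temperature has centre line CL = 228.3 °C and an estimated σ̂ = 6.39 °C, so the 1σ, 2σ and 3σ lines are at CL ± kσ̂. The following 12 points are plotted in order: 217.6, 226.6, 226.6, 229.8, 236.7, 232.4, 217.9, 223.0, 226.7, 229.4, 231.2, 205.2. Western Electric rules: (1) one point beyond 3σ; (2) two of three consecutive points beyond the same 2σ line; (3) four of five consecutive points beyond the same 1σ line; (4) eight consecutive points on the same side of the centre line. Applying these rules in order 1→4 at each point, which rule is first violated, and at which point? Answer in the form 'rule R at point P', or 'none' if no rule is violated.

Zone of each point (C = within 1σ̂, B = 1σ̂–2σ̂, A = 2σ̂–3σ̂, * = beyond 3σ̂; sign = side of CL): 1:-B, 2:-C, 3:-C, 4:+C, 5:+B, 6:+C, 7:-B, 8:-C, 9:-C, 10:+C, 11:+C, 12:-*
Rule 1 (one point beyond the 3σ limits) is satisfied at point 12.

rule 1 at point 12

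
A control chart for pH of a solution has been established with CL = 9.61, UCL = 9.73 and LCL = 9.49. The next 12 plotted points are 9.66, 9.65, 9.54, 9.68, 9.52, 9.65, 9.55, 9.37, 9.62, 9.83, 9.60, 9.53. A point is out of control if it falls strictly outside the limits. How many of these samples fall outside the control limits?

2

Compare each point to [9.49, 9.73]: sample 8 = 9.37 < LCL; sample 10 = 9.83 > UCL.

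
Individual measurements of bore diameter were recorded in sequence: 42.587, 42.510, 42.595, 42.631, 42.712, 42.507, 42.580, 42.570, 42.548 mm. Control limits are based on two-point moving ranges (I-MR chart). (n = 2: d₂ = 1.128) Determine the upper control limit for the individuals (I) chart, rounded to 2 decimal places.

42.78

X̄ = (42.587 + 42.510 + 42.595 + 42.631 + 42.712 + 42.507 + 42.580 + 42.570 + 42.548) / 9 = 42.5822
Moving ranges: 0.077, 0.085, 0.036, 0.081, 0.205, 0.073, 0.010, 0.022; M̄R̄ = 0.5890 / 8 = 0.0736
UCL = X̄ + 3·M̄R̄/d₂ = 42.5822 + 3 × 0.0736 / 1.128 = 42.7780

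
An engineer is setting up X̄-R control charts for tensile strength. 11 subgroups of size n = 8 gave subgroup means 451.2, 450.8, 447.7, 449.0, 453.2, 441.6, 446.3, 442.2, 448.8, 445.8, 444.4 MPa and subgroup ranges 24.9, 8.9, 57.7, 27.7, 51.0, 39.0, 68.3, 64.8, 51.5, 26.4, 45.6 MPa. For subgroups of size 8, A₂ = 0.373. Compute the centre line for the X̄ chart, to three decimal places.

X̄̄ = (451.2 + 450.8 + 447.7 + 449.0 + 453.2 + 441.6 + 446.3 + 442.2 + 448.8 + 445.8 + 444.4) / 11 = 4921.0000 / 11 = 447.3636
CL = X̄̄ = 447.3636

447.364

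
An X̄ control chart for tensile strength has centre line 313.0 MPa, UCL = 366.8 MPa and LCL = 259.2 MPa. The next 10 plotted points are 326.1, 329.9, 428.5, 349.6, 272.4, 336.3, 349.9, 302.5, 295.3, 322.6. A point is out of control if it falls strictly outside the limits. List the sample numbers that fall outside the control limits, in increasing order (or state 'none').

3

Compare each point to [259.2, 366.8]: sample 3 = 428.5 > UCL.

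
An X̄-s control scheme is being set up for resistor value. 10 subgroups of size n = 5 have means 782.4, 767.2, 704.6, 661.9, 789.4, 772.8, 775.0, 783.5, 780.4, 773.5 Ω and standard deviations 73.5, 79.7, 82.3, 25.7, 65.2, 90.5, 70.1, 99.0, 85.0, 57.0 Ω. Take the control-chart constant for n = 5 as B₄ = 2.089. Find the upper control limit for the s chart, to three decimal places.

s̄ = (73.5 + 79.7 + 82.3 + 25.7 + 65.2 + 90.5 + 70.1 + 99.0 + 85.0 + 57.0) / 10 = 72.8000
UCL_s = B₄·s̄ = 2.089 × 72.8000 = 152.0792

152.079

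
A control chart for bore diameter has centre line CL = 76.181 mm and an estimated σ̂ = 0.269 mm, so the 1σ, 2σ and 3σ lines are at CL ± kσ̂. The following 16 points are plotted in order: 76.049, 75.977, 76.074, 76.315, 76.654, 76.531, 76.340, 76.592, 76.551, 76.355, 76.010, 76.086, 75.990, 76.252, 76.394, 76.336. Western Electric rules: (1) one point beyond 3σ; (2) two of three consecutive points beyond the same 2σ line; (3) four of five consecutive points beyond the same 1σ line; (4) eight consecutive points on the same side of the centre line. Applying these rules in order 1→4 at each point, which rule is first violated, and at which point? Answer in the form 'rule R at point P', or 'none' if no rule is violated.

rule 3 at point 9

Zone of each point (C = within 1σ̂, B = 1σ̂–2σ̂, A = 2σ̂–3σ̂, * = beyond 3σ̂; sign = side of CL): 1:-C, 2:-C, 3:-C, 4:+C, 5:+B, 6:+B, 7:+C, 8:+B, 9:+B, 10:+C, 11:-C, 12:-C, 13:-C, 14:+C, 15:+C, 16:+C
Rule 3 (four of five consecutive points beyond the same 1σ limit) is satisfied at point 9.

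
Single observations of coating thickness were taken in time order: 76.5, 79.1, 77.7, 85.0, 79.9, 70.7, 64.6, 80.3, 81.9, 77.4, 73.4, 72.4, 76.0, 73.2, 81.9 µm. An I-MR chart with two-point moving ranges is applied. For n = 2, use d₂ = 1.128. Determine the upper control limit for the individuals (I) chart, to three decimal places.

90.648

X̄ = (76.5 + 79.1 + 77.7 + 85.0 + 79.9 + 70.7 + 64.6 + 80.3 + 81.9 + 77.4 + 73.4 + 72.4 + 76.0 + 73.2 + 81.9) / 15 = 76.6667
Moving ranges: 2.6, 1.4, 7.3, 5.1, 9.2, 6.1, 15.7, 1.6, 4.5, 4.0, 1.0, 3.6, 2.8, 8.7; M̄R̄ = 73.6000 / 14 = 5.2571
UCL = X̄ + 3·M̄R̄/d₂ = 76.6667 + 3 × 5.2571 / 1.128 = 90.6484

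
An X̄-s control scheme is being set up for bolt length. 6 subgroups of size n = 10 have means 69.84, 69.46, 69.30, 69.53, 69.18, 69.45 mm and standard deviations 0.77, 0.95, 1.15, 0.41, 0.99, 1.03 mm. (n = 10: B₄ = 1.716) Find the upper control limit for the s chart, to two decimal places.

s̄ = (0.77 + 0.95 + 1.15 + 0.41 + 0.99 + 1.03) / 6 = 0.8833
UCL_s = B₄·s̄ = 1.716 × 0.8833 = 1.5158

1.52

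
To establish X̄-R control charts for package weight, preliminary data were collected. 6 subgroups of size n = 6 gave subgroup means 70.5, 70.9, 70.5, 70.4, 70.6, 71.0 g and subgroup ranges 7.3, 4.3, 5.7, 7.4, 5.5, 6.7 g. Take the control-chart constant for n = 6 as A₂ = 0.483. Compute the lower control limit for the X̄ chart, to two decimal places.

67.68

X̄̄ = (70.5 + 70.9 + 70.5 + 70.4 + 70.6 + 71.0) / 6 = 423.9000 / 6 = 70.6500
R̄ = (7.3 + 4.3 + 5.7 + 7.4 + 5.5 + 6.7) / 6 = 36.9000 / 6 = 6.1500
LCL = X̄̄ − A₂·R̄ = 70.6500 − 0.483 × 6.1500 = 67.6795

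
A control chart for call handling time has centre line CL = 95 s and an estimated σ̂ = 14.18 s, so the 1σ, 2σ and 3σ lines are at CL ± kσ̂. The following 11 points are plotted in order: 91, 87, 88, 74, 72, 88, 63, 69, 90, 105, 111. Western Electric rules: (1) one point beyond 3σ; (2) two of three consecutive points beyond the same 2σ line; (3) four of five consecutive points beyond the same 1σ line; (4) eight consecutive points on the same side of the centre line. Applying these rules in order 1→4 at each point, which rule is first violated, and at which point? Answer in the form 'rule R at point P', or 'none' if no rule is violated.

Zone of each point (C = within 1σ̂, B = 1σ̂–2σ̂, A = 2σ̂–3σ̂, * = beyond 3σ̂; sign = side of CL): 1:-C, 2:-C, 3:-C, 4:-B, 5:-B, 6:-C, 7:-A, 8:-B, 9:-C, 10:+C, 11:+B
Rule 3 (four of five consecutive points beyond the same 1σ limit) is satisfied at point 8.

rule 3 at point 8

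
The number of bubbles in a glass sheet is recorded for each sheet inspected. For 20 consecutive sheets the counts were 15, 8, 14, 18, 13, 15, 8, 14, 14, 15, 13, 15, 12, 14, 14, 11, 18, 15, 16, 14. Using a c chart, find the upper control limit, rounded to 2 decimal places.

24.94

c̄ = (15 + 8 + 14 + 18 + 13 + 15 + 8 + 14 + 14 + 15 + 13 + 15 + 12 + 14 + 14 + 11 + 18 + 15 + 16 + 14) / 20 = 276 / 20 = 13.8000
UCL = c̄ + 3√c̄ = 13.8000 + 3 × √13.8000 = 13.8000 + 3 × 3.7148 = 24.9445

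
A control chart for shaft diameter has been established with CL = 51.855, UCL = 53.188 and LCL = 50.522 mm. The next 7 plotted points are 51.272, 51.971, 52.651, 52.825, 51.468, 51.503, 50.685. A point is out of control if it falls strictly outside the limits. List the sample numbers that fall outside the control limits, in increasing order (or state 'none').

All 7 points lie within [50.522, 53.188].

none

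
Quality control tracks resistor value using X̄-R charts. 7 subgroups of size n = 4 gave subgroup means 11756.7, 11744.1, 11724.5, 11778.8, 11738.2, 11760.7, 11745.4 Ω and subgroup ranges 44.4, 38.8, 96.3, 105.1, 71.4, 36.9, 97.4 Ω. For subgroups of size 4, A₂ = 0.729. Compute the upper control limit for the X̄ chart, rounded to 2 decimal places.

11800.83

X̄̄ = (11756.7 + 11744.1 + 11724.5 + 11778.8 + 11738.2 + 11760.7 + 11745.4) / 7 = 82248.4000 / 7 = 11749.7714
R̄ = (44.4 + 38.8 + 96.3 + 105.1 + 71.4 + 36.9 + 97.4) / 7 = 490.3000 / 7 = 70.0429
UCL = X̄̄ + A₂·R̄ = 11749.7714 + 0.729 × 70.0429 = 11800.8327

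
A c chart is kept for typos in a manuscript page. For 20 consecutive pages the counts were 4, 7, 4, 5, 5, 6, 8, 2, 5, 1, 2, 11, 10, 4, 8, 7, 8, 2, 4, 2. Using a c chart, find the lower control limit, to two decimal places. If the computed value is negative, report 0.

0.00

c̄ = (4 + 7 + 4 + 5 + 5 + 6 + 8 + 2 + 5 + 1 + 2 + 11 + 10 + 4 + 8 + 7 + 8 + 2 + 4 + 2) / 20 = 105 / 20 = 5.2500
LCL = c̄ − 3√c̄ = 5.2500 − 3 × 2.2913 = -1.6239 → 0 (cannot be negative)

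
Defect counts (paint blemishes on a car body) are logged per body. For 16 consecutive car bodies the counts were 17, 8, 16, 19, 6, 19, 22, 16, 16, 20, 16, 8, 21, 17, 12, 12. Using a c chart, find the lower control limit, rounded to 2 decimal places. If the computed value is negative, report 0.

3.57

c̄ = (17 + 8 + 16 + 19 + 6 + 19 + 22 + 16 + 16 + 20 + 16 + 8 + 21 + 17 + 12 + 12) / 16 = 245 / 16 = 15.3125
LCL = c̄ − 3√c̄ = 15.3125 − 3 × 3.9131 = 3.5731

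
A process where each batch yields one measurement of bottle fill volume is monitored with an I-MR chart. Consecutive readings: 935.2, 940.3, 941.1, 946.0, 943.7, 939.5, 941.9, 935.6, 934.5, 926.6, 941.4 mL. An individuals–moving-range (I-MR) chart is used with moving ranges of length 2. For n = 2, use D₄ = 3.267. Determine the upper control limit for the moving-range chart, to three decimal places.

Moving ranges: 5.1, 0.8, 4.9, 2.3, 4.2, 2.4, 6.3, 1.1, 7.9, 14.8; M̄R̄ = 49.8000 / 10 = 4.9800
UCL_MR = D₄·M̄R̄ = 3.267 × 4.9800 = 16.2697

16.270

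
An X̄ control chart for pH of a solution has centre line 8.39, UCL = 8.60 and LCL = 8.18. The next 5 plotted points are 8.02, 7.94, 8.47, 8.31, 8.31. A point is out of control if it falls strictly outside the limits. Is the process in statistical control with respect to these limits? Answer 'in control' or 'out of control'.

out of control

Compare each point to [8.18, 8.60]: sample 1 = 8.02 < LCL; sample 2 = 7.94 < LCL.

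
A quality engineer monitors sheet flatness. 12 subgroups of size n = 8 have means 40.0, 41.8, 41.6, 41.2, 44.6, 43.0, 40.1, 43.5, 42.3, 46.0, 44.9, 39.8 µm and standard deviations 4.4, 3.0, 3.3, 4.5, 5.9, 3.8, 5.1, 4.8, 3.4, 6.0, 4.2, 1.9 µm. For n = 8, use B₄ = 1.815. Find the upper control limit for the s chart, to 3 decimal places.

s̄ = (4.4 + 3.0 + 3.3 + 4.5 + 5.9 + 3.8 + 5.1 + 4.8 + 3.4 + 6.0 + 4.2 + 1.9) / 12 = 4.1917
UCL_s = B₄·s̄ = 1.815 × 4.1917 = 7.6079

7.608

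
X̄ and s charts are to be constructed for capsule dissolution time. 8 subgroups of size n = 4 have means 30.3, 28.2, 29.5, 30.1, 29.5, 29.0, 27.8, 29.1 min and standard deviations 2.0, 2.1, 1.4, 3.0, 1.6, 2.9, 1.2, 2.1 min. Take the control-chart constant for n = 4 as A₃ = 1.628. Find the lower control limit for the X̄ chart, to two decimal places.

25.87

X̄̄ = (30.3 + 28.2 + 29.5 + 30.1 + 29.5 + 29.0 + 27.8 + 29.1) / 8 = 29.1875
s̄ = (2.0 + 2.1 + 1.4 + 3.0 + 1.6 + 2.9 + 1.2 + 2.1) / 8 = 2.0375
LCL = X̄̄ − A₃·s̄ = 29.1875 − 1.628 × 2.0375 = 25.8704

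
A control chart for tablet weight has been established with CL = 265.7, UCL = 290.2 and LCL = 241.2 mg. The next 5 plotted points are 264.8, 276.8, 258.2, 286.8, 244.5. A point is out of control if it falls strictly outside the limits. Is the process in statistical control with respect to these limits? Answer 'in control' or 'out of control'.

All 5 points lie within [241.2, 290.2].

in control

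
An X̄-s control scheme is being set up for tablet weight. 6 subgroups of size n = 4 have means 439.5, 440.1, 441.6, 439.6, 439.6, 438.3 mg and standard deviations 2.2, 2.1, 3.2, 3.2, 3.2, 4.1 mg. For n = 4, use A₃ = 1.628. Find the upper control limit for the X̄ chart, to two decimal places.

X̄̄ = (439.5 + 440.1 + 441.6 + 439.6 + 439.6 + 438.3) / 6 = 439.7833
s̄ = (2.2 + 2.1 + 3.2 + 3.2 + 3.2 + 4.1) / 6 = 3.0000
UCL = X̄̄ + A₃·s̄ = 439.7833 + 1.628 × 3.0000 = 444.6673

444.67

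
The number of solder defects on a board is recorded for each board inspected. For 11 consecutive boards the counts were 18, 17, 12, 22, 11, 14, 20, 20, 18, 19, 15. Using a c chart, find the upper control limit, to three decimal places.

29.245

c̄ = (18 + 17 + 12 + 22 + 11 + 14 + 20 + 20 + 18 + 19 + 15) / 11 = 186 / 11 = 16.9091
UCL = c̄ + 3√c̄ = 16.9091 + 3 × √16.9091 = 16.9091 + 3 × 4.1121 = 29.2453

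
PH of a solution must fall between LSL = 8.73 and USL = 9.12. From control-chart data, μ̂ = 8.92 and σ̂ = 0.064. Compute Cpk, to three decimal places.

Cpu = (USL − μ̂) / (3σ̂) = (9.12 − 8.92) / (3 × 0.064) = 1.0417; Cpl = (μ̂ − LSL) / (3σ̂) = (8.92 − 8.73) / (3 × 0.064) = 0.9896; Cpk = min(Cpu, Cpl) = 0.9896

0.990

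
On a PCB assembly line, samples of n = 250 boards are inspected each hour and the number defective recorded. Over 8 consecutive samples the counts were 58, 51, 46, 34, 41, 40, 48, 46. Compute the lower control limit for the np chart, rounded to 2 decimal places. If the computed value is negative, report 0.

27.20

p̄ = Σdᵢ / (k·n) = 364 / (8 × 250) = 0.18200
LCL = np̄ − 3·√(np̄(1−p̄)) = 45.5000 − 3 × 6.1007 = 27.1978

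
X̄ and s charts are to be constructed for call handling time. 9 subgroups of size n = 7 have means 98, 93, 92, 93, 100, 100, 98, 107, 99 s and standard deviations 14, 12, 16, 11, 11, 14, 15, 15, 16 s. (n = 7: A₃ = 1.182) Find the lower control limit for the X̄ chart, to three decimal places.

X̄̄ = (98 + 93 + 92 + 93 + 100 + 100 + 98 + 107 + 99) / 9 = 97.7778
s̄ = (14 + 12 + 16 + 11 + 11 + 14 + 15 + 15 + 16) / 9 = 13.7778
LCL = X̄̄ − A₃·s̄ = 97.7778 − 1.182 × 13.7778 = 81.4924

81.492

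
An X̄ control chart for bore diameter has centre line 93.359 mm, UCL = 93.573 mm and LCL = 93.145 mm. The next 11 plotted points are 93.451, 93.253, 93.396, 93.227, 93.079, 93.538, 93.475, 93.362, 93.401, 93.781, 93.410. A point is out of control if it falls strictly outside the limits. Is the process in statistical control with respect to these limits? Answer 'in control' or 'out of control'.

out of control

Compare each point to [93.145, 93.573]: sample 5 = 93.079 < LCL; sample 10 = 93.781 > UCL.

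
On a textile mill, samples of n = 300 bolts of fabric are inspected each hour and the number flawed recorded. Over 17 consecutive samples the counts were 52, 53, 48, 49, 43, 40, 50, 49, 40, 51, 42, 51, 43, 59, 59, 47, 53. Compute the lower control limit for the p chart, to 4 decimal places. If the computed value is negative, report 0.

0.0986

p̄ = Σdᵢ / (k·n) = 829 / (17 × 300) = 0.16255
LCL = p̄ − 3·√(p̄(1−p̄)/n) = 0.16255 − 3 × 0.02130 = 0.09864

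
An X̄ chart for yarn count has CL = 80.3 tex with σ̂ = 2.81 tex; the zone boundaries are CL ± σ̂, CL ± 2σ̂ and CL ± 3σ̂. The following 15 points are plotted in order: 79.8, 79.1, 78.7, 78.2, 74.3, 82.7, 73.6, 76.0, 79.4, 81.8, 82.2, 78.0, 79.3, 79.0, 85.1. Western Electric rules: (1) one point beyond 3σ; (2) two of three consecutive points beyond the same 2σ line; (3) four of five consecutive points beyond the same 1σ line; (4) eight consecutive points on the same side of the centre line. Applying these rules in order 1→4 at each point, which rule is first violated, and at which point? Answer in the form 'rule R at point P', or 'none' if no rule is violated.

Zone of each point (C = within 1σ̂, B = 1σ̂–2σ̂, A = 2σ̂–3σ̂, * = beyond 3σ̂; sign = side of CL): 1:-C, 2:-C, 3:-C, 4:-C, 5:-A, 6:+C, 7:-A, 8:-B, 9:-C, 10:+C, 11:+C, 12:-C, 13:-C, 14:-C, 15:+B
Rule 2 (two of three consecutive points beyond the same 2σ limit) is satisfied at point 7.

rule 2 at point 7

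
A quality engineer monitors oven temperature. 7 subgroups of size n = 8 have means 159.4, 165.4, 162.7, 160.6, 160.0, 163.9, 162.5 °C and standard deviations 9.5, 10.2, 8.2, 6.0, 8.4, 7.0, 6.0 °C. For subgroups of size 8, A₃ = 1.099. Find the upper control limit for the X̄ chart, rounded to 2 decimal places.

X̄̄ = (159.4 + 165.4 + 162.7 + 160.6 + 160.0 + 163.9 + 162.5) / 7 = 162.0714
s̄ = (9.5 + 10.2 + 8.2 + 6.0 + 8.4 + 7.0 + 6.0) / 7 = 7.9000
UCL = X̄̄ + A₃·s̄ = 162.0714 + 1.099 × 7.9000 = 170.7535

170.75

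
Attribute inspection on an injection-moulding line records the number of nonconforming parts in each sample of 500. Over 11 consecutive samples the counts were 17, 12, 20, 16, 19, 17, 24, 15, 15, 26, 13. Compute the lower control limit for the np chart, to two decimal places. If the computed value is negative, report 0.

5.26

p̄ = Σdᵢ / (k·n) = 194 / (11 × 500) = 0.03527
LCL = np̄ − 3·√(np̄(1−p̄)) = 17.6364 − 3 × 4.1248 = 5.2619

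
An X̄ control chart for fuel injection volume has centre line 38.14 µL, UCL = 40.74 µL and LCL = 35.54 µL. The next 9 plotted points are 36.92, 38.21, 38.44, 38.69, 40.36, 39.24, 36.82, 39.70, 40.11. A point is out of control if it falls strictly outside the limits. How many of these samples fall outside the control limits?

All 9 points lie within [35.54, 40.74].

0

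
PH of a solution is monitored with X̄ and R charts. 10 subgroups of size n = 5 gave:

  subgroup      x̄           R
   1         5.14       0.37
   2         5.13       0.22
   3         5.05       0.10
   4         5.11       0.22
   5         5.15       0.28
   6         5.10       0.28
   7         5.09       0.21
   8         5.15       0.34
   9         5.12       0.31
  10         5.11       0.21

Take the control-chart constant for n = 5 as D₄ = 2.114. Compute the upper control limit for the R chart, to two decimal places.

0.54

R̄ = (0.37 + 0.22 + 0.10 + 0.22 + 0.28 + 0.28 + 0.21 + 0.34 + 0.31 + 0.21) / 10 = 2.5400 / 10 = 0.2540
UCL_R = D₄·R̄ = 2.114 × 0.2540 = 0.5370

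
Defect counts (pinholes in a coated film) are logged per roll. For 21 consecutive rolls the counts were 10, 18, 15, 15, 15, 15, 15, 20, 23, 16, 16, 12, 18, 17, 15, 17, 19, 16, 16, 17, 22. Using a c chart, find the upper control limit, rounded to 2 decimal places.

c̄ = (10 + 18 + 15 + 15 + 15 + 15 + 15 + 20 + 23 + 16 + 16 + 12 + 18 + 17 + 15 + 17 + 19 + 16 + 16 + 17 + 22) / 21 = 347 / 21 = 16.5238
UCL = c̄ + 3√c̄ = 16.5238 + 3 × √16.5238 = 16.5238 + 3 × 4.0649 = 28.7187

28.72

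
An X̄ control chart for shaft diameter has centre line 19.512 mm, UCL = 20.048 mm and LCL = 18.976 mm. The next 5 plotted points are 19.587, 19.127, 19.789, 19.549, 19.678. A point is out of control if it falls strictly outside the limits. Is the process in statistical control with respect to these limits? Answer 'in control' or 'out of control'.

in control

All 5 points lie within [18.976, 20.048].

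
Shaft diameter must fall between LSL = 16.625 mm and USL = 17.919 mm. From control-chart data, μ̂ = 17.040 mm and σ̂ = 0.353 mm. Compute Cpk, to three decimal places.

Cpu = (USL − μ̂) / (3σ̂) = (17.919 − 17.040) / (3 × 0.353) = 0.8300; Cpl = (μ̂ − LSL) / (3σ̂) = (17.040 − 16.625) / (3 × 0.353) = 0.3919; Cpk = min(Cpu, Cpl) = 0.3919

0.392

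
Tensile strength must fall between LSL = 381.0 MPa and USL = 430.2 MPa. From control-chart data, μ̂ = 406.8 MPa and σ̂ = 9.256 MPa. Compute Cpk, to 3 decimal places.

0.843

Cpu = (USL − μ̂) / (3σ̂) = (430.2 − 406.8) / (3 × 9.256) = 0.8427; Cpl = (μ̂ − LSL) / (3σ̂) = (406.8 − 381.0) / (3 × 9.256) = 0.9291; Cpk = min(Cpu, Cpl) = 0.8427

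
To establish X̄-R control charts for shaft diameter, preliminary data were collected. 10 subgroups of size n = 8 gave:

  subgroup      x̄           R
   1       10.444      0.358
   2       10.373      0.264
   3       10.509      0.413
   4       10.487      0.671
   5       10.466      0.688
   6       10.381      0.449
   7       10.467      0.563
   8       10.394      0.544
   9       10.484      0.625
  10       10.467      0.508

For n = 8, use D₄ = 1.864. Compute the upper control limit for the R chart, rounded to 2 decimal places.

R̄ = (0.358 + 0.264 + 0.413 + 0.671 + 0.688 + 0.449 + 0.563 + 0.544 + 0.625 + 0.508) / 10 = 5.0830 / 10 = 0.5083
UCL_R = D₄·R̄ = 1.864 × 0.5083 = 0.9475

0.95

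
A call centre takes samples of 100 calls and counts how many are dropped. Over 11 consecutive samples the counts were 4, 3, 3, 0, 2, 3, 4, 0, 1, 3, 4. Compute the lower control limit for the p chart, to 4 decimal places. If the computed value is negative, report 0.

p̄ = Σdᵢ / (k·n) = 27 / (11 × 100) = 0.02455
LCL = p̄ − 3·√(p̄(1−p̄)/n) = 0.02455 − 3 × 0.01547 = -0.02188 → 0 (negative, so LCL = 0)

0.0000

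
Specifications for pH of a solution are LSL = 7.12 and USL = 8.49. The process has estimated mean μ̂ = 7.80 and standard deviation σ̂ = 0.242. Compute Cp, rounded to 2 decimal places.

Cp = (USL − LSL) / (6σ̂) = (8.49 − 7.12) / (6 × 0.242) = 1.3700 / 1.4520 = 0.9435

0.94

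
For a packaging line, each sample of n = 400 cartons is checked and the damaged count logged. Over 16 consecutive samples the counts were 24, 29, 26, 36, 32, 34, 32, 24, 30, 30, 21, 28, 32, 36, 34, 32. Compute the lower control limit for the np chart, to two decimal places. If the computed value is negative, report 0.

14.20

p̄ = Σdᵢ / (k·n) = 480 / (16 × 400) = 0.07500
LCL = np̄ − 3·√(np̄(1−p̄)) = 30.0000 − 3 × 5.2678 = 14.1965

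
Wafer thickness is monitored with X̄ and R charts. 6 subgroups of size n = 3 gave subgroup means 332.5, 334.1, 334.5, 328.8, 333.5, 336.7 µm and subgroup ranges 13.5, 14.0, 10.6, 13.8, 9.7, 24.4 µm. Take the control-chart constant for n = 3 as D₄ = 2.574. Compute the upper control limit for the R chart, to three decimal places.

R̄ = (13.5 + 14.0 + 10.6 + 13.8 + 9.7 + 24.4) / 6 = 86.0000 / 6 = 14.3333
UCL_R = D₄·R̄ = 2.574 × 14.3333 = 36.8940

36.894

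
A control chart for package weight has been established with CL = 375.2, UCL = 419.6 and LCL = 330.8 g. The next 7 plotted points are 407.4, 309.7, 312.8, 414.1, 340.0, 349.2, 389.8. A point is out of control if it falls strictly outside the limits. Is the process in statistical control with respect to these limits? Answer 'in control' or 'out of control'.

out of control

Compare each point to [330.8, 419.6]: sample 2 = 309.7 < LCL; sample 3 = 312.8 < LCL.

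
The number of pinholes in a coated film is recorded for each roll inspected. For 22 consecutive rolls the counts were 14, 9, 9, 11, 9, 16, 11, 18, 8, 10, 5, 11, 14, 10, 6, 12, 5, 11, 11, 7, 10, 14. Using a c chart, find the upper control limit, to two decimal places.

20.22

c̄ = (14 + 9 + 9 + 11 + 9 + 16 + 11 + 18 + 8 + 10 + 5 + 11 + 14 + 10 + 6 + 12 + 5 + 11 + 11 + 7 + 10 + 14) / 22 = 231 / 22 = 10.5000
UCL = c̄ + 3√c̄ = 10.5000 + 3 × √10.5000 = 10.5000 + 3 × 3.2404 = 20.2211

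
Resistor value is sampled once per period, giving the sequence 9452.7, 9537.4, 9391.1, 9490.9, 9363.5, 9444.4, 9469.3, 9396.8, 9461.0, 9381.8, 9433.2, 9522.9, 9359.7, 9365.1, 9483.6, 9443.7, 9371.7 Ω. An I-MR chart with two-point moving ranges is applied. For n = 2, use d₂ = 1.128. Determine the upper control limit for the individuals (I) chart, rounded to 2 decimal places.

X̄ = (9452.7 + 9537.4 + 9391.1 + 9490.9 + 9363.5 + 9444.4 + 9469.3 + 9396.8 + 9461.0 + 9381.8 + 9433.2 + 9522.9 + 9359.7 + 9365.1 + 9483.6 + 9443.7 + 9371.7) / 17 = 9433.4588
Moving ranges: 84.7, 146.3, 99.8, 127.4, 80.9, 24.9, 72.5, 64.2, 79.2, 51.4, 89.7, 163.2, 5.4, 118.5, 39.9, 72.0; M̄R̄ = 1320.0000 / 16 = 82.5000
UCL = X̄ + 3·M̄R̄/d₂ = 9433.4588 + 3 × 82.5000 / 1.128 = 9652.8737

9652.87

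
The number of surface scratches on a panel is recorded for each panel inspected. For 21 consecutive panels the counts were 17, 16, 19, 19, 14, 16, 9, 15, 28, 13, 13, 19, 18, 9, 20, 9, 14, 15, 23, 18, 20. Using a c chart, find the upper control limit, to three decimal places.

28.523

c̄ = (17 + 16 + 19 + 19 + 14 + 16 + 9 + 15 + 28 + 13 + 13 + 19 + 18 + 9 + 20 + 9 + 14 + 15 + 23 + 18 + 20) / 21 = 344 / 21 = 16.3810
UCL = c̄ + 3√c̄ = 16.3810 + 3 × √16.3810 = 16.3810 + 3 × 4.0473 = 28.5230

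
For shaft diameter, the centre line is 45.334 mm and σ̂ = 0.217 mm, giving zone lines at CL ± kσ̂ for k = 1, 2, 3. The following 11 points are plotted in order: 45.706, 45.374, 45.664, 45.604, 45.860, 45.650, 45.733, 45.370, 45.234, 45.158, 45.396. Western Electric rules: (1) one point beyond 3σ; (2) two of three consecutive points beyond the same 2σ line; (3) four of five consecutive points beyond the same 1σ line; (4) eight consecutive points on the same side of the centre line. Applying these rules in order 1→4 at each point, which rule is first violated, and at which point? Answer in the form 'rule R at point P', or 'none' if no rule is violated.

Zone of each point (C = within 1σ̂, B = 1σ̂–2σ̂, A = 2σ̂–3σ̂, * = beyond 3σ̂; sign = side of CL): 1:+B, 2:+C, 3:+B, 4:+B, 5:+A, 6:+B, 7:+B, 8:+C, 9:-C, 10:-C, 11:+C
Rule 3 (four of five consecutive points beyond the same 1σ limit) is satisfied at point 5.

rule 3 at point 5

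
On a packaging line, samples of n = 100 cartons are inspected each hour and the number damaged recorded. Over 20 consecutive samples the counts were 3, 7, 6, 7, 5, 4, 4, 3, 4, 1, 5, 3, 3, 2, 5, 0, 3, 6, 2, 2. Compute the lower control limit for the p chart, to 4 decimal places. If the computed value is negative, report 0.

p̄ = Σdᵢ / (k·n) = 75 / (20 × 100) = 0.03750
LCL = p̄ − 3·√(p̄(1−p̄)/n) = 0.03750 − 3 × 0.01900 = -0.01950 → 0 (negative, so LCL = 0)

0.0000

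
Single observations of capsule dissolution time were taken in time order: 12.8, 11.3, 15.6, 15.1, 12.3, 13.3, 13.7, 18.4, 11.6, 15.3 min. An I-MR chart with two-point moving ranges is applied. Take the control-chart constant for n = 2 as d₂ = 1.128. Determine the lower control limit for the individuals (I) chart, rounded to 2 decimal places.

X̄ = (12.8 + 11.3 + 15.6 + 15.1 + 12.3 + 13.3 + 13.7 + 18.4 + 11.6 + 15.3) / 10 = 13.9400
Moving ranges: 1.5, 4.3, 0.5, 2.8, 1.0, 0.4, 4.7, 6.8, 3.7; M̄R̄ = 25.7000 / 9 = 2.8556
LCL = X̄ − 3·M̄R̄/d₂ = 13.9400 − 3 × 2.8556 / 1.128 = 6.3454

6.35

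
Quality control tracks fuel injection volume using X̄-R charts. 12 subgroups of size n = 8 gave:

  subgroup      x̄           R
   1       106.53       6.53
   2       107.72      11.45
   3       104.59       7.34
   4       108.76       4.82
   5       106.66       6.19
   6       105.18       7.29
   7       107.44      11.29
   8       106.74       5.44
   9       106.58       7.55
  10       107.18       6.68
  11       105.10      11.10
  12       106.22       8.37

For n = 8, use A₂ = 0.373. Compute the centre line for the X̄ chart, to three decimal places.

X̄̄ = (106.53 + 107.72 + 104.59 + 108.76 + 106.66 + 105.18 + 107.44 + 106.74 + 106.58 + 107.18 + 105.10 + 106.22) / 12 = 1278.7000 / 12 = 106.5583
CL = X̄̄ = 106.5583

106.558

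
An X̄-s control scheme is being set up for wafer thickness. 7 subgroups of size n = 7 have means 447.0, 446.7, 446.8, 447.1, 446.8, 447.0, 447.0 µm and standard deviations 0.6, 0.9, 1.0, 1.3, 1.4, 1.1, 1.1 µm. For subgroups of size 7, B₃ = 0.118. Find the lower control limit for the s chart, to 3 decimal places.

0.125

s̄ = (0.6 + 0.9 + 1.0 + 1.3 + 1.4 + 1.1 + 1.1) / 7 = 1.0571
LCL_s = B₃·s̄ = 0.118 × 1.0571 = 0.1247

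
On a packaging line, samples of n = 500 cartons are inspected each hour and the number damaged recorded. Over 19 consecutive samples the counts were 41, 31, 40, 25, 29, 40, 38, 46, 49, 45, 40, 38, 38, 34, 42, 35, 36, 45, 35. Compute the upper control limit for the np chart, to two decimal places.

56.10

p̄ = Σdᵢ / (k·n) = 727 / (19 × 500) = 0.07653
UCL = np̄ + 3·√(np̄(1−p̄)) = 38.2632 + 3 × √(38.2632×0.92347) = 38.2632 + 3 × 5.9443 = 56.0961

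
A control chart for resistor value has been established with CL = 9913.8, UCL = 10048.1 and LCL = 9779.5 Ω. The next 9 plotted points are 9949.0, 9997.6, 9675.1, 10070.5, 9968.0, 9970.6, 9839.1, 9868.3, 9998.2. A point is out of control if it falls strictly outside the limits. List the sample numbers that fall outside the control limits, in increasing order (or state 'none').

Compare each point to [9779.5, 10048.1]: sample 3 = 9675.1 < LCL; sample 4 = 10070.5 > UCL.

3, 4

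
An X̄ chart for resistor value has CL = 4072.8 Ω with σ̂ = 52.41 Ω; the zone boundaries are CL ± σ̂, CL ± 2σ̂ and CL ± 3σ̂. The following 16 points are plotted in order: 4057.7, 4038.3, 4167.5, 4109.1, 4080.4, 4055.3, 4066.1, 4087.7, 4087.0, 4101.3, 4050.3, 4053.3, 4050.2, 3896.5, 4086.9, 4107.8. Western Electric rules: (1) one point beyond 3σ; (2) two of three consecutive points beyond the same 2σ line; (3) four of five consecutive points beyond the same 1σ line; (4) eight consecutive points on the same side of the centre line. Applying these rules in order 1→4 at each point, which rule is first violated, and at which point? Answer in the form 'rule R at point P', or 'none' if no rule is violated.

Zone of each point (C = within 1σ̂, B = 1σ̂–2σ̂, A = 2σ̂–3σ̂, * = beyond 3σ̂; sign = side of CL): 1:-C, 2:-C, 3:+B, 4:+C, 5:+C, 6:-C, 7:-C, 8:+C, 9:+C, 10:+C, 11:-C, 12:-C, 13:-C, 14:-*, 15:+C, 16:+C
Rule 1 (one point beyond the 3σ limits) is satisfied at point 14.

rule 1 at point 14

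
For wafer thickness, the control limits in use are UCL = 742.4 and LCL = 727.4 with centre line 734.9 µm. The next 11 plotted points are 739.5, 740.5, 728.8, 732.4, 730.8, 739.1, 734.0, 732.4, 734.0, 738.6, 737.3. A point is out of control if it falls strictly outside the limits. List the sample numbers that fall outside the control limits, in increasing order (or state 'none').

All 11 points lie within [727.4, 742.4].

none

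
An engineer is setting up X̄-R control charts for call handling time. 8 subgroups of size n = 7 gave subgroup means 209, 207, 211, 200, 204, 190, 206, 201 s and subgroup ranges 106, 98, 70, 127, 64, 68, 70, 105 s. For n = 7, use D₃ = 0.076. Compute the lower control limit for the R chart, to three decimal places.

R̄ = (106 + 98 + 70 + 127 + 64 + 68 + 70 + 105) / 8 = 708.0000 / 8 = 88.5000
LCL_R = D₃·R̄ = 0.076 × 88.5000 = 6.7260

6.726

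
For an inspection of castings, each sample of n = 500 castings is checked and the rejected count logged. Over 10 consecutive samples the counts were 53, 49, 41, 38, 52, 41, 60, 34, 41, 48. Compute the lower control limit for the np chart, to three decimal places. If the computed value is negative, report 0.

p̄ = Σdᵢ / (k·n) = 457 / (10 × 500) = 0.09140
LCL = np̄ − 3·√(np̄(1−p̄)) = 45.7000 − 3 × 6.4438 = 26.3685

26.368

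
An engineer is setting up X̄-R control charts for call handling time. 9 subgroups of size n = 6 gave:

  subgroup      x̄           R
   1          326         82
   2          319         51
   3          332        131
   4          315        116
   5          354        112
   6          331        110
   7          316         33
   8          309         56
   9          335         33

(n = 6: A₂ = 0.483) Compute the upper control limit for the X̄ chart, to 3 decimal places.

X̄̄ = (326 + 319 + 332 + 315 + 354 + 331 + 316 + 309 + 335) / 9 = 2937.0000 / 9 = 326.3333
R̄ = (82 + 51 + 131 + 116 + 112 + 110 + 33 + 56 + 33) / 9 = 724.0000 / 9 = 80.4444
UCL = X̄̄ + A₂·R̄ = 326.3333 + 0.483 × 80.4444 = 365.1880

365.188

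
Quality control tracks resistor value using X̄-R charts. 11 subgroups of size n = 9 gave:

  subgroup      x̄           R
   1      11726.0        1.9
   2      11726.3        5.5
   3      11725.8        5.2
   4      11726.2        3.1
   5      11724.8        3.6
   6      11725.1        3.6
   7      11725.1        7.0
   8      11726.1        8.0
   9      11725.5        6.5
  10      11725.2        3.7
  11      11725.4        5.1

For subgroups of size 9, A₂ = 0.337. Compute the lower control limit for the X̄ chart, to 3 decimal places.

X̄̄ = (11726.0 + 11726.3 + 11725.8 + 11726.2 + 11724.8 + 11725.1 + 11725.1 + 11726.1 + 11725.5 + 11725.2 + 11725.4) / 11 = 128981.5000 / 11 = 11725.5909
R̄ = (1.9 + 5.5 + 5.2 + 3.1 + 3.6 + 3.6 + 7.0 + 8.0 + 6.5 + 3.7 + 5.1) / 11 = 53.2000 / 11 = 4.8364
LCL = X̄̄ − A₂·R̄ = 11725.5909 − 0.337 × 4.8364 = 11723.9611

11723.961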